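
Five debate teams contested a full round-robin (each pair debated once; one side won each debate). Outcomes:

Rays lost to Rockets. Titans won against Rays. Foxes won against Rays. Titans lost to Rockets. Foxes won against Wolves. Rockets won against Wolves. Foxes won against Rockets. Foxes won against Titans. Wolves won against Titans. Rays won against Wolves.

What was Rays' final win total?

1

Rays' results: beat Wolves; lost to Titans, Rockets, Foxes.
That is 1 win.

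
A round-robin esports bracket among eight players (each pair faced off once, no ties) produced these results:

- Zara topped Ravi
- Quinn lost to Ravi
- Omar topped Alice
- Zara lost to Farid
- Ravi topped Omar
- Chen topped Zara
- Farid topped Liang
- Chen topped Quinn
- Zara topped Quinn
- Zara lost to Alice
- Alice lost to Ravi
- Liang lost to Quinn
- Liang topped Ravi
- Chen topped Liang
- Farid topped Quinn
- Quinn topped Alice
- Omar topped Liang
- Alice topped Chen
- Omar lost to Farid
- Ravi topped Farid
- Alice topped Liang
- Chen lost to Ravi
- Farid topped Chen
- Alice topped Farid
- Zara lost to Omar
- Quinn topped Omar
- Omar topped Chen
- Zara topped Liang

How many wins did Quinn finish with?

3

Quinn's results: beat Alice, Liang, Omar; lost to Chen, Zara, Farid, Ravi.
That is 3 wins.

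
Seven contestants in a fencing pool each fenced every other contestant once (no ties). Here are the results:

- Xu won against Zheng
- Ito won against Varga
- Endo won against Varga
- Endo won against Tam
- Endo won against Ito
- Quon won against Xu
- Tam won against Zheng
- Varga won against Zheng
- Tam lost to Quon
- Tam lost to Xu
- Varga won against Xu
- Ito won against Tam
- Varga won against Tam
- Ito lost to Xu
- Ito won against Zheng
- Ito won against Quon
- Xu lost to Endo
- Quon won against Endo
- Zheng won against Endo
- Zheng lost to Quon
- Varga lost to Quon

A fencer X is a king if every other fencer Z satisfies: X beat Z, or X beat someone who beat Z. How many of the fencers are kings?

4

Tam cannot reach Xu, Ito, Quon, Varga in two steps.
Endo reaches everyone (king).
Zheng cannot reach Quon in two steps.
Xu reaches everyone (king).
Ito reaches everyone (king).
Quon reaches everyone (king).
Varga cannot reach Quon in two steps.
Kings: Endo, Xu, Ito, Quon — 4.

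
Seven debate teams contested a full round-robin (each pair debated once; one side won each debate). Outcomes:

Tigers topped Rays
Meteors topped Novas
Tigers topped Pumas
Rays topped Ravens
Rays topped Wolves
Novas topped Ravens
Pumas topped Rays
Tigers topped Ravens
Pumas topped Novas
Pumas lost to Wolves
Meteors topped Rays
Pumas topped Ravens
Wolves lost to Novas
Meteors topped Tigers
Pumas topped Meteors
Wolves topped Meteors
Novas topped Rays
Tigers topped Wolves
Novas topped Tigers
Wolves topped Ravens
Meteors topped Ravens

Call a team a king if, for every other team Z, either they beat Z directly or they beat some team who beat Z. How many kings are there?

Tigers reaches everyone (king).
Meteors reaches everyone (king).
Wolves reaches everyone (king).
Rays cannot reach Tigers, Novas in two steps.
Ravens cannot reach Tigers, Meteors, Wolves, Rays, Novas, Pumas in two steps.
Novas reaches everyone (king).
Pumas reaches everyone (king).
Kings: Tigers, Meteors, Wolves, Novas, Pumas — 5.

5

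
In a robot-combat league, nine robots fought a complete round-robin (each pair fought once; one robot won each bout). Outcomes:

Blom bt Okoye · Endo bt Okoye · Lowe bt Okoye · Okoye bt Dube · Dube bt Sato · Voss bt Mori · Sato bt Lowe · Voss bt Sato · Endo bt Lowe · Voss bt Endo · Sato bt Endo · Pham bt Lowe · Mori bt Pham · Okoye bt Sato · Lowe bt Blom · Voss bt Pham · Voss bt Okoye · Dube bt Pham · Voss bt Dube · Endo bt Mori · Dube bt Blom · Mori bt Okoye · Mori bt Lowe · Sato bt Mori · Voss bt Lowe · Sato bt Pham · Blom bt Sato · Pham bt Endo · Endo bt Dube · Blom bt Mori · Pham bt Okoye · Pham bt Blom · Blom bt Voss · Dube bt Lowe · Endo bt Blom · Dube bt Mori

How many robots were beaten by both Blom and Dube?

2

Blom beat: Mori, Voss, Okoye, Sato.
Dube beat: Mori, Lowe, Sato, Pham, Blom.
Both beat: Mori, Sato — 2.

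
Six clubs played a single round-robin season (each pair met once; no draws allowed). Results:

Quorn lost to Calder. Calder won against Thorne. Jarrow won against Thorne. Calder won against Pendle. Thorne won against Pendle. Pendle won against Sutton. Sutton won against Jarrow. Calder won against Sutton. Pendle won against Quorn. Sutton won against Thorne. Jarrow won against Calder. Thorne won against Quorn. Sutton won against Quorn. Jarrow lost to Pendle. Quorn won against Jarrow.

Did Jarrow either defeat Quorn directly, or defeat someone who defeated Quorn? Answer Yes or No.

Yes

Jarrow did not beat Quorn directly.
Jarrow beat Calder, Thorne. Of those, Calder beat Quorn.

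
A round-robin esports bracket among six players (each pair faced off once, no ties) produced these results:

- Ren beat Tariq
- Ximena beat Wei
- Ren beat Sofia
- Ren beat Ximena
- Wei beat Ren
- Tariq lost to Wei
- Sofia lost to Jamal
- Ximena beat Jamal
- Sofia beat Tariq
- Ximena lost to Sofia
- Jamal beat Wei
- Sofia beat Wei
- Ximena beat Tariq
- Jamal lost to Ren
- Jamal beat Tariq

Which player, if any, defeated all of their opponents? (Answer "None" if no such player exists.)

Highest win total is Ren with 4 (out of 5 possible).
Ren lost to Wei, so no player went undefeated.

None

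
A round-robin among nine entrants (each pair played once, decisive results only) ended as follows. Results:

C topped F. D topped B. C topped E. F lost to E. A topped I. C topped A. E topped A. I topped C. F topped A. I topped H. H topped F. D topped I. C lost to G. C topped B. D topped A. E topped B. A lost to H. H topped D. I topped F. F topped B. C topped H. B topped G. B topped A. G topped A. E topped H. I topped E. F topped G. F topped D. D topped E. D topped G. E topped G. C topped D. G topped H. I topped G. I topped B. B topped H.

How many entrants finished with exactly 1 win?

Win totals: A 1, B 3, C 6, D 5, E 5, F 4, G 3, H 3, I 6.
Exactly 1: A — 1 entrant.

1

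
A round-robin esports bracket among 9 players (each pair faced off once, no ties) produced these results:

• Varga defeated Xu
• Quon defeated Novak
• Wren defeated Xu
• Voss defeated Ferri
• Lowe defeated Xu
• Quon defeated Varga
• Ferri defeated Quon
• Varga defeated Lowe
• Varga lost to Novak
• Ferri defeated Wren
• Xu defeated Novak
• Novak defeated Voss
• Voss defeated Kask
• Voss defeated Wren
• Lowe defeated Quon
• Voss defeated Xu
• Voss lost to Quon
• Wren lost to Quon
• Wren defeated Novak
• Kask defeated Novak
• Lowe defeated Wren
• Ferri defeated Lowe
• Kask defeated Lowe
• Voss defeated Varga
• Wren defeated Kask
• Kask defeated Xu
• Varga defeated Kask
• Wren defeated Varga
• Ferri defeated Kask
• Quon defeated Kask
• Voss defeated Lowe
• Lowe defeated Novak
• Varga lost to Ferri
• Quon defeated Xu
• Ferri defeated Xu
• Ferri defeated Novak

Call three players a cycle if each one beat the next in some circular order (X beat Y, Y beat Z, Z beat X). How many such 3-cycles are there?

Win totals: Varga 3, Voss 6, Xu 1, Lowe 4, Quon 6, Novak 2, Ferri 7, Wren 4, Kask 3.
A player with w wins dominates both others in C(w,2) triples; summing gives 3 + 15 + 0 + 6 + 15 + 1 + 21 + 6 + 3 = 70 transitive triples.
Total triples C(9,3) = 84, so cyclic triples = 84 − 70 = 14.

14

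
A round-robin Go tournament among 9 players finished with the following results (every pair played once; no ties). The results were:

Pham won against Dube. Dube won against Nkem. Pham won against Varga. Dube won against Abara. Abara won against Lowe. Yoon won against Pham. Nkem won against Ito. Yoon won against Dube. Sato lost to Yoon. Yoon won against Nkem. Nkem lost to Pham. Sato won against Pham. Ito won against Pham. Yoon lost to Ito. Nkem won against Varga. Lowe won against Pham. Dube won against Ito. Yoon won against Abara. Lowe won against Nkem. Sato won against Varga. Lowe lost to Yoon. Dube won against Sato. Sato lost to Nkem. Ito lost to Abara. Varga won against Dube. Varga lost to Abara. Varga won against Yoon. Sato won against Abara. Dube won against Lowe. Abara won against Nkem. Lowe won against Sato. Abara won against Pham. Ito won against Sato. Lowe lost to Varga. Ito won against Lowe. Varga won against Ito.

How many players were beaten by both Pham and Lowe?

1

Pham beat: Dube, Varga, Nkem.
Lowe beat: Pham, Nkem, Sato.
Both beat: Nkem — 1.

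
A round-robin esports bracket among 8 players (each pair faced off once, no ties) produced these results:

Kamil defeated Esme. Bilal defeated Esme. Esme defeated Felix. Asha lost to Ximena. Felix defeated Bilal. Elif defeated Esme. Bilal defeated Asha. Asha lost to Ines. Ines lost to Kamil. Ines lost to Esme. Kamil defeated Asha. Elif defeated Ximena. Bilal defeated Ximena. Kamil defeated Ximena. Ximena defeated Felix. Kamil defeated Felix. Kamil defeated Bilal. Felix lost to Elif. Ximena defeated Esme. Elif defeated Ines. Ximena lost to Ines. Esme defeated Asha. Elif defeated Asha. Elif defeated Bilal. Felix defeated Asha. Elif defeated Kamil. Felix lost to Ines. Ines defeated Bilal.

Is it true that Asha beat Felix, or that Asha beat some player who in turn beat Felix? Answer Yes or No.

No

Asha did not beat Felix directly.
Asha beat no one, so there is no intermediate player.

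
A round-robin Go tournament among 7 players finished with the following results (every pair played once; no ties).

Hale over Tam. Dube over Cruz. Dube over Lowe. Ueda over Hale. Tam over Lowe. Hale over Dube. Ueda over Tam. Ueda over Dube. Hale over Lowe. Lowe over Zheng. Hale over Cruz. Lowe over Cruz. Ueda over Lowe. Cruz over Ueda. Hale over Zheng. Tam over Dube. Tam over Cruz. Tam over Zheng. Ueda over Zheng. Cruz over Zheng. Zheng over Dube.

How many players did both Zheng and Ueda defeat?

Zheng beat: Dube.
Ueda beat: Dube, Hale, Lowe, Zheng, Tam.
Both beat: Dube — 1.

1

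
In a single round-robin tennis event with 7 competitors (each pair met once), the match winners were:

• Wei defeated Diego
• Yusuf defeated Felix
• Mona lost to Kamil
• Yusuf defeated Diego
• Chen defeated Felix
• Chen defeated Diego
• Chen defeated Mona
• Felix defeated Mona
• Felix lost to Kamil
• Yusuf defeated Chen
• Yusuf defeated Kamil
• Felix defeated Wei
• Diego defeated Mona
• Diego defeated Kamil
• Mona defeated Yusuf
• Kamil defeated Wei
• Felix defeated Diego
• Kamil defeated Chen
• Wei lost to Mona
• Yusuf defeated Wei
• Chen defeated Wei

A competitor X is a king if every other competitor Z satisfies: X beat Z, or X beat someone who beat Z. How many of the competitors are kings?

5

Chen reaches everyone (king).
Diego reaches everyone (king).
Yusuf reaches everyone (king).
Mona reaches everyone (king).
Felix cannot reach Chen in two steps.
Kamil reaches everyone (king).
Wei cannot reach Chen, Yusuf, Felix in two steps.
Kings: Chen, Diego, Yusuf, Mona, Kamil — 5.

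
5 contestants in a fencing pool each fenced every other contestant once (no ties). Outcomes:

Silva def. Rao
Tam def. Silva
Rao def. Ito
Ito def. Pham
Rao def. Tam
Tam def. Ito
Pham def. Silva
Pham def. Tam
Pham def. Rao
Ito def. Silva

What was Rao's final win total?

2

Rao's results: beat Ito, Tam; lost to Pham, Silva.
That is 2 wins.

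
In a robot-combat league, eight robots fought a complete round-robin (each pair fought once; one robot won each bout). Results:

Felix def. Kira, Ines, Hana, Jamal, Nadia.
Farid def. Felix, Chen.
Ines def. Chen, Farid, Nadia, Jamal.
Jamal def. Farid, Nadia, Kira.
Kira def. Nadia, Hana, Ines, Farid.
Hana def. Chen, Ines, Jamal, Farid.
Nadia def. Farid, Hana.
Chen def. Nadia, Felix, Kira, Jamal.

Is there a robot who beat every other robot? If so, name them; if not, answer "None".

Highest win total is Felix with 5 (out of 7 possible).
Felix lost to Farid, Chen, so no robot went undefeated.

None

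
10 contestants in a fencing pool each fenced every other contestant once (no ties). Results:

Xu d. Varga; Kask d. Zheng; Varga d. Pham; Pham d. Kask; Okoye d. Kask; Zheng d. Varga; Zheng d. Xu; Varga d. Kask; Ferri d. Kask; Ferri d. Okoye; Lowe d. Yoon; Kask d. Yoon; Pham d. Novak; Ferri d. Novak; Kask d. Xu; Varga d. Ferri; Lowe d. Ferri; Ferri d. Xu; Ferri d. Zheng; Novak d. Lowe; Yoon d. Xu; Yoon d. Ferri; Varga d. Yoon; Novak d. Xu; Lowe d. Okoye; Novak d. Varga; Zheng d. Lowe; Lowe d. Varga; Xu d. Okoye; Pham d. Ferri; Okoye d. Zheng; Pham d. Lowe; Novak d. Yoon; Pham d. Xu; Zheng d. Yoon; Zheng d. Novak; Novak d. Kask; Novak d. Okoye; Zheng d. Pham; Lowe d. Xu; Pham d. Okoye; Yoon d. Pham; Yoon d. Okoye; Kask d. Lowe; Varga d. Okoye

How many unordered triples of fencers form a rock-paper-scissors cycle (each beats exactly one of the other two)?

31

Win totals: Varga 5, Okoye 2, Xu 2, Pham 6, Yoon 4, Ferri 5, Kask 4, Zheng 6, Lowe 5, Novak 6.
A fencer with w wins dominates both others in C(w,2) triples; summing gives 10 + 1 + 1 + 15 + 6 + 10 + 6 + 15 + 10 + 15 = 89 transitive triples.
Total triples C(10,3) = 120, so cyclic triples = 120 − 89 = 31.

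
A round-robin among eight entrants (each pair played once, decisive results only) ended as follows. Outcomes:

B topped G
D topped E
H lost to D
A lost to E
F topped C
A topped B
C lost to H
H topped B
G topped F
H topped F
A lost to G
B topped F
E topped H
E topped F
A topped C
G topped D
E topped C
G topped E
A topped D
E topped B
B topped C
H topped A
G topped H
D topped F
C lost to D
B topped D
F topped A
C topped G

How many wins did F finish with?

F's results: beat A, C; lost to B, D, E, G, H.
That is 2 wins.

2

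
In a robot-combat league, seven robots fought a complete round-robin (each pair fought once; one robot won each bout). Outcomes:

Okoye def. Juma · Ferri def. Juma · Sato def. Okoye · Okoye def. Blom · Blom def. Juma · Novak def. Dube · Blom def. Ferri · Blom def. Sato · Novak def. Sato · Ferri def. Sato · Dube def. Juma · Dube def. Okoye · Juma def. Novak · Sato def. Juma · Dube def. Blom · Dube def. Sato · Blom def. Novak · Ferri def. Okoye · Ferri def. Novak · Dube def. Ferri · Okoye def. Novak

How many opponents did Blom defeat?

4

Blom's results: beat Novak, Juma, Sato, Ferri; lost to Okoye, Dube.
That is 4 wins.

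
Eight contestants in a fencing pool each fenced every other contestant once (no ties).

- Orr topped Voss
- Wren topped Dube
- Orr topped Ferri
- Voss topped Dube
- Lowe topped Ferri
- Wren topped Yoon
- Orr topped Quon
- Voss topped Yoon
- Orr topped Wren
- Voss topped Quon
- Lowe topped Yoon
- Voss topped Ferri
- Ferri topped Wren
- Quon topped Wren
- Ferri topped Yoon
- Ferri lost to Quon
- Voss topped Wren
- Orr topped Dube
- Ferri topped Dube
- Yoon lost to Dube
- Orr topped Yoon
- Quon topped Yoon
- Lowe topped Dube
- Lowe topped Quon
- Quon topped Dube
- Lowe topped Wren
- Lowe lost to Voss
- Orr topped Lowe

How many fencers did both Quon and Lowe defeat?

4

Quon beat: Dube, Wren, Ferri, Yoon.
Lowe beat: Dube, Quon, Wren, Ferri, Yoon.
Both beat: Dube, Wren, Ferri, Yoon — 4.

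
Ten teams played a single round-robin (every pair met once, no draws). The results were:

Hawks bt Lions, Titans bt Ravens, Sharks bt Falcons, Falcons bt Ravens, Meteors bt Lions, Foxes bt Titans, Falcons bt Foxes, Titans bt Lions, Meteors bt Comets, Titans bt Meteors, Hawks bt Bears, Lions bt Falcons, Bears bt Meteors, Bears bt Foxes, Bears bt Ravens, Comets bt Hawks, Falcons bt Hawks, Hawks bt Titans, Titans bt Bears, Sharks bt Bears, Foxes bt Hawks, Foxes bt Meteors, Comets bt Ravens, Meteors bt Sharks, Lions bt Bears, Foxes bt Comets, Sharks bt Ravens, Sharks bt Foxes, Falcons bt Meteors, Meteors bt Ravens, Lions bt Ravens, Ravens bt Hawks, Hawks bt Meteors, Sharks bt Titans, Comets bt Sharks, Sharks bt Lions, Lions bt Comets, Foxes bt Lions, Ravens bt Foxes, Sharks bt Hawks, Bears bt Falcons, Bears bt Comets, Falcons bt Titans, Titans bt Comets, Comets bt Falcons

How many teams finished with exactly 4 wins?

Win totals: Comets 4, Lions 4, Meteors 4, Bears 5, Hawks 4, Sharks 7, Foxes 5, Falcons 5, Titans 5, Ravens 2.
Exactly 4: Comets, Lions, Meteors, Hawks — 4 teams.

4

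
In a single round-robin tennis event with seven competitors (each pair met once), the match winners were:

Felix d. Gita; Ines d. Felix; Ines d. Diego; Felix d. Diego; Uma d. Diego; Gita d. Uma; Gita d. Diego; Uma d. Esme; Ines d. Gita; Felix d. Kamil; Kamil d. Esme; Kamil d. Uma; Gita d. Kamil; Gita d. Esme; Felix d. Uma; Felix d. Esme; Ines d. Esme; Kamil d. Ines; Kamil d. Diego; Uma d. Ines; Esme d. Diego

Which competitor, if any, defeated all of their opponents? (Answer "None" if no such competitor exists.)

None

Highest win total is Felix with 5 (out of 6 possible).
Felix lost to Ines, so no competitor went undefeated.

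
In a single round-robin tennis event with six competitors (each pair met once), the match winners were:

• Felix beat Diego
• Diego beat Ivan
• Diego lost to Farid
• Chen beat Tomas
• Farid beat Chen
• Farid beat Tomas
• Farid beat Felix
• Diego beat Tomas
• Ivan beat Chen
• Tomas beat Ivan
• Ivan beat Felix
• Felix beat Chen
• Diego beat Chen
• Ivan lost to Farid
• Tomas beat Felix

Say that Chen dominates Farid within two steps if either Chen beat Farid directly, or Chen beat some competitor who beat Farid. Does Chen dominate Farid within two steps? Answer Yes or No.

No

Chen did not beat Farid directly.
Chen beat Tomas, but each of them lost to Farid. No two-step path.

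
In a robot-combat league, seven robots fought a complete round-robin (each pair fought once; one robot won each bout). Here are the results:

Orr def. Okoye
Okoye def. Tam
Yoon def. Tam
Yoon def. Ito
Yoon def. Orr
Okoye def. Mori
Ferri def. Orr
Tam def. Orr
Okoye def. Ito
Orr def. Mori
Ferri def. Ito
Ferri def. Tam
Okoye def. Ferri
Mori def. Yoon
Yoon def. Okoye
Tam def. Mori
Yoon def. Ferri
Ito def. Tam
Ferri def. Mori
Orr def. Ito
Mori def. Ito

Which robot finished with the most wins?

Win totals: Yoon 5, Mori 2, Okoye 4, Orr 3, Tam 2, Ferri 4, Ito 1.
Yoon leads with 5 wins (next highest: 4).

Yoon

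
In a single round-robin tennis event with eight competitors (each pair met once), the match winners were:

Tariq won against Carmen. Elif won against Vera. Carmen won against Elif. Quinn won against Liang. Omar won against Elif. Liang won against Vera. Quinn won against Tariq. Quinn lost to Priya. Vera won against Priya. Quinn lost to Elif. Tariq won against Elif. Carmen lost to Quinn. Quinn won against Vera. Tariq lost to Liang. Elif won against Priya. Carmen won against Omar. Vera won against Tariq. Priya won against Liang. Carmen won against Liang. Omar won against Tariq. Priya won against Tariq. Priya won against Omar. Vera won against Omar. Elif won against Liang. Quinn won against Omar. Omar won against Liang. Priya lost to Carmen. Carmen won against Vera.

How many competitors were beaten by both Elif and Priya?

2

Elif beat: Liang, Vera, Priya, Quinn.
Priya beat: Liang, Tariq, Omar, Quinn.
Both beat: Liang, Quinn — 2.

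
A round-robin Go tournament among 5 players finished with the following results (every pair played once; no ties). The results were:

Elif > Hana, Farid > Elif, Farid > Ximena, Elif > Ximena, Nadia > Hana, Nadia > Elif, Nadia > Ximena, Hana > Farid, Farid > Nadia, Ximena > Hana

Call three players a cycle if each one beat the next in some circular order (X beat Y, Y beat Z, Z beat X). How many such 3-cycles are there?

3

Win totals: Nadia 3, Farid 3, Ximena 1, Hana 1, Elif 2.
A player with w wins dominates both others in C(w,2) triples; summing gives 3 + 3 + 0 + 0 + 1 = 7 transitive triples.
Total triples C(5,3) = 10, so cyclic triples = 10 − 7 = 3.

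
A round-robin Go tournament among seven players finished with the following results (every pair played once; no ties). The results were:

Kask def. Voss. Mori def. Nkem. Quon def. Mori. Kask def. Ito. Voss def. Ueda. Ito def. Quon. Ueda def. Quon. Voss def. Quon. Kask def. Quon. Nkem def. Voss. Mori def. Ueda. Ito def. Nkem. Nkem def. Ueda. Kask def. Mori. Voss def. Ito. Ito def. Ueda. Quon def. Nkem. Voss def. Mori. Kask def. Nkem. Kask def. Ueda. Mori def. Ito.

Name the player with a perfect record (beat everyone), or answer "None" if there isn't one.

Kask

Kask has 6 wins out of 6 opponents — a perfect record.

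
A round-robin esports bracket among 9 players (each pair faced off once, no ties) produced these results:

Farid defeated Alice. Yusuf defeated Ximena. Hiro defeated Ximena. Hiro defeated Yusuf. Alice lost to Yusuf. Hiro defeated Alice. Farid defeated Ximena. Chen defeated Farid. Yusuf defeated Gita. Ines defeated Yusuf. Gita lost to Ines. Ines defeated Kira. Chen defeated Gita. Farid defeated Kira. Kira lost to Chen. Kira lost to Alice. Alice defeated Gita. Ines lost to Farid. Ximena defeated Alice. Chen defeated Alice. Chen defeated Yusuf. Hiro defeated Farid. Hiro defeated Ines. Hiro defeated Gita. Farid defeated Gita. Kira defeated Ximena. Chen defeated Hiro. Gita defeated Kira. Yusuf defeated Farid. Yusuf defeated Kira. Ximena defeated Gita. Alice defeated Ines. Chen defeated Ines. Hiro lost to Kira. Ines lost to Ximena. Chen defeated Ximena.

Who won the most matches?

Win totals: Ximena 3, Gita 1, Alice 3, Kira 2, Farid 5, Yusuf 5, Ines 3, Hiro 6, Chen 8.
Chen leads with 8 wins (next highest: 6).

Chen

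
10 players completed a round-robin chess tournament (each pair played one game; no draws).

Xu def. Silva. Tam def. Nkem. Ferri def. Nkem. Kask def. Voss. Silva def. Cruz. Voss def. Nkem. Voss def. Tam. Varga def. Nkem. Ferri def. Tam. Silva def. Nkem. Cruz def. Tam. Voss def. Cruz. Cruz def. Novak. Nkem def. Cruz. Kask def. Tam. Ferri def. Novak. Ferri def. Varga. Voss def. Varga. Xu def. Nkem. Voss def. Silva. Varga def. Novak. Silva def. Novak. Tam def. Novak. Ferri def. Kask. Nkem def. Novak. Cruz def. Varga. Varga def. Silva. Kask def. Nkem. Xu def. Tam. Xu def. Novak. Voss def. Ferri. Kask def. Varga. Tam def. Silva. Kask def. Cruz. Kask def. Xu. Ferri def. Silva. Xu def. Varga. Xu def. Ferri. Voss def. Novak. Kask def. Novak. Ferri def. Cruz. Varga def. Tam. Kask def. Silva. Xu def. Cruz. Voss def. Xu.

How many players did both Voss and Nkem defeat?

2

Voss beat: Nkem, Tam, Ferri, Novak, Cruz, Xu, Varga, Silva.
Nkem beat: Novak, Cruz.
Both beat: Novak, Cruz — 2.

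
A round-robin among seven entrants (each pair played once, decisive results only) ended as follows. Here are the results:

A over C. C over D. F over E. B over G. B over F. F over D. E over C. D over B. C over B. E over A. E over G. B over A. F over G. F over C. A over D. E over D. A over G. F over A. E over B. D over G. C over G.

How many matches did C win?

3

C's results: beat B, D, G; lost to A, E, F.
That is 3 wins.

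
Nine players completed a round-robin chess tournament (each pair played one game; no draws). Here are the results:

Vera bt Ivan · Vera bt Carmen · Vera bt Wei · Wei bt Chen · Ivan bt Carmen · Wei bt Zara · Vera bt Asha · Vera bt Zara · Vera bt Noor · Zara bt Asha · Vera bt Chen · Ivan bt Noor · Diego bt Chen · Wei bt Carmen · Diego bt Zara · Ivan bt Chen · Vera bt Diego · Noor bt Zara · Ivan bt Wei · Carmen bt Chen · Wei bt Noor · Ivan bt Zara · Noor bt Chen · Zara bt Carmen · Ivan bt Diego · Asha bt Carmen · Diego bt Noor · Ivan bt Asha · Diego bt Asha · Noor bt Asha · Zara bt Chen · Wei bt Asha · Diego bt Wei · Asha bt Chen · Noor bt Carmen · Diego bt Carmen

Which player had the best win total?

Vera

Win totals: Diego 6, Ivan 7, Carmen 1, Vera 8, Noor 4, Zara 3, Chen 0, Asha 2, Wei 5.
Vera leads with 8 wins (next highest: 7).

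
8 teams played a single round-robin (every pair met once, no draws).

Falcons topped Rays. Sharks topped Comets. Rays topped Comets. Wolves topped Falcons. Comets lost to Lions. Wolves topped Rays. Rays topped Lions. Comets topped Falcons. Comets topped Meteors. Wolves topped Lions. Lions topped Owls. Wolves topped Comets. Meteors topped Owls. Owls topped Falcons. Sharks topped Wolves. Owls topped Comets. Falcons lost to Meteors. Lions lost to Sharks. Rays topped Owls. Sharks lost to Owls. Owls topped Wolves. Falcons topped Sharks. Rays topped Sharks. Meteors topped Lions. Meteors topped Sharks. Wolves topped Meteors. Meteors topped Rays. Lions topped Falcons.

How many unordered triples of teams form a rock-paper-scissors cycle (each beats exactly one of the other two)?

16

Win totals: Sharks 3, Falcons 2, Rays 4, Owls 4, Lions 3, Meteors 5, Wolves 5, Comets 2.
A team with w wins dominates both others in C(w,2) triples; summing gives 3 + 1 + 6 + 6 + 3 + 10 + 10 + 1 = 40 transitive triples.
Total triples C(8,3) = 56, so cyclic triples = 56 − 40 = 16.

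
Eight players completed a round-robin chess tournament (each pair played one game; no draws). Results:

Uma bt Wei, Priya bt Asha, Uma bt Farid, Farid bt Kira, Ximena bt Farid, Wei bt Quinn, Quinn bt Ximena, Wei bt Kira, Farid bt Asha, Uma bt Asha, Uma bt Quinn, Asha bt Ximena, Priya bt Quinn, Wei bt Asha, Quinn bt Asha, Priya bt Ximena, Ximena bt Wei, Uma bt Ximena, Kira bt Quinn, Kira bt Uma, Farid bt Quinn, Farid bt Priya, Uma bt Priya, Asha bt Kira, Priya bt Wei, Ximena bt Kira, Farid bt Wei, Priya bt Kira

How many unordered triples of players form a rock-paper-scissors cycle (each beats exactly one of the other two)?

Win totals: Kira 2, Quinn 2, Uma 6, Wei 3, Ximena 3, Priya 5, Farid 5, Asha 2.
A player with w wins dominates both others in C(w,2) triples; summing gives 1 + 1 + 15 + 3 + 3 + 10 + 10 + 1 = 44 transitive triples.
Total triples C(8,3) = 56, so cyclic triples = 56 − 44 = 12.

12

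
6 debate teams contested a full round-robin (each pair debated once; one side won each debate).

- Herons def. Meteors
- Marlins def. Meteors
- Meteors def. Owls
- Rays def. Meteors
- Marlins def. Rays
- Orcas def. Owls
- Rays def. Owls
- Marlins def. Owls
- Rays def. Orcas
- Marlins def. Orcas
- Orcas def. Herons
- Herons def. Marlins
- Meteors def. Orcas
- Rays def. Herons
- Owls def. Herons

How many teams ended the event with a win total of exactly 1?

1

Win totals: Marlins 4, Rays 4, Owls 1, Meteors 2, Orcas 2, Herons 2.
Exactly 1: Owls — 1 team.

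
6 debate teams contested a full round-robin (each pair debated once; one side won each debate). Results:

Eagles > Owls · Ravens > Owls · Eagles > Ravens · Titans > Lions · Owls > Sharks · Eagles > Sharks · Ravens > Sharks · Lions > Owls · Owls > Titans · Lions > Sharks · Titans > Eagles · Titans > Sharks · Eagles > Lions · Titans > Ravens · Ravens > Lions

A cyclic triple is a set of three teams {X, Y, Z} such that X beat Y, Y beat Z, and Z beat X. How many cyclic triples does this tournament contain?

Win totals: Ravens 3, Eagles 4, Sharks 0, Titans 4, Owls 2, Lions 2.
A team with w wins dominates both others in C(w,2) triples; summing gives 3 + 6 + 0 + 6 + 1 + 1 = 17 transitive triples.
Total triples C(6,3) = 20, so cyclic triples = 20 − 17 = 3.

3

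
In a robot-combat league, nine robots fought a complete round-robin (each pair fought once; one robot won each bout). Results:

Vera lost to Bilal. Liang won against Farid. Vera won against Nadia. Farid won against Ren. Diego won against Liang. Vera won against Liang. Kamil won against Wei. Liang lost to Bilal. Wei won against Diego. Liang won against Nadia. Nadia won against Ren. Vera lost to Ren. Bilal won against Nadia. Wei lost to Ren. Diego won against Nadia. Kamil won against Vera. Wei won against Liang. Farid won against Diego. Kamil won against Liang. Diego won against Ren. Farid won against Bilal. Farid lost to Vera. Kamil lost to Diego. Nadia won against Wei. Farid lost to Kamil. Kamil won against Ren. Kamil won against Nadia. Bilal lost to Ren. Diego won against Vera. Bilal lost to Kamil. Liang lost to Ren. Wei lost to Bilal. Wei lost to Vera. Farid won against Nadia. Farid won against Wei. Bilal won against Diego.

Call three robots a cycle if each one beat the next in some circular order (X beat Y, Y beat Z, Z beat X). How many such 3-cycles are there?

18

Win totals: Bilal 5, Kamil 7, Vera 4, Wei 2, Liang 2, Nadia 2, Diego 5, Ren 4, Farid 5.
A robot with w wins dominates both others in C(w,2) triples; summing gives 10 + 21 + 6 + 1 + 1 + 1 + 10 + 6 + 10 = 66 transitive triples.
Total triples C(9,3) = 84, so cyclic triples = 84 − 66 = 18.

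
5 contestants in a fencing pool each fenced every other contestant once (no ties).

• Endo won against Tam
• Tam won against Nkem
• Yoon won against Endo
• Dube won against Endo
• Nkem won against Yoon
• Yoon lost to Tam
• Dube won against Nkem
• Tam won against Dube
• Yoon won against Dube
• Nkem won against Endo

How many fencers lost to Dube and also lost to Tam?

1

Dube beat: Endo, Nkem.
Tam beat: Yoon, Nkem, Dube.
Both beat: Nkem — 1.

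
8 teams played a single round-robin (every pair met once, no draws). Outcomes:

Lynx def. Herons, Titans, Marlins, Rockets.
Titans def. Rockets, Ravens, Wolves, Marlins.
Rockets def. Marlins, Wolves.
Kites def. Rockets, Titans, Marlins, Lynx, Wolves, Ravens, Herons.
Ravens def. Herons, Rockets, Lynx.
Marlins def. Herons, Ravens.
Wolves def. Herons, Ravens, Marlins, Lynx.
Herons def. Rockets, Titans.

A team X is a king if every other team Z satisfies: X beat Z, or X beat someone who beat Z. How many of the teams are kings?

1

Marlins cannot reach Wolves, Kites in two steps.
Ravens cannot reach Kites in two steps.
Wolves cannot reach Kites in two steps.
Lynx cannot reach Kites in two steps.
Titans cannot reach Kites in two steps.
Herons cannot reach Lynx, Kites in two steps.
Rockets cannot reach Titans, Kites in two steps.
Kites reaches everyone (king).
Kings: Kites — 1.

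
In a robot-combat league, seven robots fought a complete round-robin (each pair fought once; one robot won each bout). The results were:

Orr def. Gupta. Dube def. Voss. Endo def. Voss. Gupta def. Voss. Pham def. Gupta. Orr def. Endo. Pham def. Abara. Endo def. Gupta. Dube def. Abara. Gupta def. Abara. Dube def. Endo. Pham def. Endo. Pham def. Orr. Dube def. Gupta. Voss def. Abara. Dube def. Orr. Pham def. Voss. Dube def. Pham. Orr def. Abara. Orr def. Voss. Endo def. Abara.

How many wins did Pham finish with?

5

Pham's results: beat Endo, Gupta, Orr, Abara, Voss; lost to Dube.
That is 5 wins.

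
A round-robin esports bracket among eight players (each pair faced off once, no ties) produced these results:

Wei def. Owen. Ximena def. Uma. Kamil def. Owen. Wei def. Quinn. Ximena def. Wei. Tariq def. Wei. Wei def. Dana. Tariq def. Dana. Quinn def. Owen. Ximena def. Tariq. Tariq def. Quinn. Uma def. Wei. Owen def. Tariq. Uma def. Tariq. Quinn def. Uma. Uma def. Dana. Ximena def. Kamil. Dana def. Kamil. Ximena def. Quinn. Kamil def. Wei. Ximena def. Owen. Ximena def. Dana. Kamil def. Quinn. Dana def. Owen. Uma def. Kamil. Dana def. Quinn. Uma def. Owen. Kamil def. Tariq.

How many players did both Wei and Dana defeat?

2

Wei beat: Owen, Dana, Quinn.
Dana beat: Owen, Quinn, Kamil.
Both beat: Owen, Quinn — 2.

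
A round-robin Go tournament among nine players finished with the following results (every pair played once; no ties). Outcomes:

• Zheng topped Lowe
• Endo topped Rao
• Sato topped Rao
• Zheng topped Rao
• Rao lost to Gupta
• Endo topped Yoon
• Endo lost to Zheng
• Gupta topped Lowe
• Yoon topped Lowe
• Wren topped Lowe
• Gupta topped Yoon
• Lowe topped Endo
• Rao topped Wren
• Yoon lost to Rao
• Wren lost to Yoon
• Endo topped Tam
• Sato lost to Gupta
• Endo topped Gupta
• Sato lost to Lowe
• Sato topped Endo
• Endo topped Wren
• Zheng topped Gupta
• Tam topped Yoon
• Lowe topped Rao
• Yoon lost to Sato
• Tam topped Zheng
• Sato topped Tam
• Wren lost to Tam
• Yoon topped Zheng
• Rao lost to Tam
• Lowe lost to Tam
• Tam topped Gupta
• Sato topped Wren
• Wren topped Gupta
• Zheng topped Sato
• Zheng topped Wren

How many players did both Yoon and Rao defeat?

Yoon beat: Wren, Zheng, Lowe.
Rao beat: Yoon, Wren.
Both beat: Wren — 1.

1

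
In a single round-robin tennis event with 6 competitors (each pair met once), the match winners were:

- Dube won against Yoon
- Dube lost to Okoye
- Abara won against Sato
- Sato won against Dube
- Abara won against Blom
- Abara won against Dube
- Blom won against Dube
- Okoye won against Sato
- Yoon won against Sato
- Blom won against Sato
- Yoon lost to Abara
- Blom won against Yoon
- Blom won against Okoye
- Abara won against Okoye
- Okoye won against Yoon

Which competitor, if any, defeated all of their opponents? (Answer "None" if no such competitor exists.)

Abara has 5 wins out of 5 opponents — a perfect record.

Abara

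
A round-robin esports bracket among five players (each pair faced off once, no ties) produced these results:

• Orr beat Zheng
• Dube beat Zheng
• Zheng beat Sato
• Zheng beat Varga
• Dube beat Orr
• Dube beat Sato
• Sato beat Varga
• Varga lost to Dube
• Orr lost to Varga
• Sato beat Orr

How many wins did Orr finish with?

1

Orr's results: beat Zheng; lost to Sato, Varga, Dube.
That is 1 win.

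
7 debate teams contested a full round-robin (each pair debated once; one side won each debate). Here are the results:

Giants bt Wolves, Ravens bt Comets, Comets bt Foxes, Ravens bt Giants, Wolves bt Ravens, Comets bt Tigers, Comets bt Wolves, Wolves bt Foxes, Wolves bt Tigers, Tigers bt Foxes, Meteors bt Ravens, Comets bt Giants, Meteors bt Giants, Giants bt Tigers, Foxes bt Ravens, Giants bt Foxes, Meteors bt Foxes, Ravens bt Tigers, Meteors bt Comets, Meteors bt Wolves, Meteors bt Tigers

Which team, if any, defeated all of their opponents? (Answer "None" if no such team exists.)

Meteors has 6 wins out of 6 opponents — a perfect record.

Meteors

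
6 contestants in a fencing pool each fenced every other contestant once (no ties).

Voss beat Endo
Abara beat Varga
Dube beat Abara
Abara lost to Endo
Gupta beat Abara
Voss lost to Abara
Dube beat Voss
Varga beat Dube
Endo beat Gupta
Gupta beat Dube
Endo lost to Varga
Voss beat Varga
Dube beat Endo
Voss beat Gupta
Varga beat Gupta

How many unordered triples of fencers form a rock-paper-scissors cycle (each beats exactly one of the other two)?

Win totals: Voss 3, Gupta 2, Varga 3, Abara 2, Endo 2, Dube 3.
A fencer with w wins dominates both others in C(w,2) triples; summing gives 3 + 1 + 3 + 1 + 1 + 3 = 12 transitive triples.
Total triples C(6,3) = 20, so cyclic triples = 20 − 12 = 8.

8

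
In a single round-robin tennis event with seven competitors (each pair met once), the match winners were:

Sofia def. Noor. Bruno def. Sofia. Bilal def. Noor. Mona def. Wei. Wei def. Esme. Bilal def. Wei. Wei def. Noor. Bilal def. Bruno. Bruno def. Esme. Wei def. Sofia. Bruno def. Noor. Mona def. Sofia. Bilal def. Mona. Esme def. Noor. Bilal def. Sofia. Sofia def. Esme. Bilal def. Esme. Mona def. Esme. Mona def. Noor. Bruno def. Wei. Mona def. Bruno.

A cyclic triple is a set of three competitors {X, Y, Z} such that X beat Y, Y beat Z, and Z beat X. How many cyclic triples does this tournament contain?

0

Win totals: Mona 5, Bilal 6, Sofia 2, Wei 3, Noor 0, Bruno 4, Esme 1.
A competitor with w wins dominates both others in C(w,2) triples; summing gives 10 + 15 + 1 + 3 + 0 + 6 + 0 = 35 transitive triples.
Total triples C(7,3) = 35, so cyclic triples = 35 − 35 = 0.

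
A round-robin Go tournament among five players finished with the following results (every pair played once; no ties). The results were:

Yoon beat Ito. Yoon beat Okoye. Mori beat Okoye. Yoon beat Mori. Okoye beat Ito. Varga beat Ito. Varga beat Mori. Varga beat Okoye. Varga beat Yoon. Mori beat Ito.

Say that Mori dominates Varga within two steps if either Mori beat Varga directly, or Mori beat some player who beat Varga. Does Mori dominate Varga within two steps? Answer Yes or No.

Mori did not beat Varga directly.
Mori beat Okoye, Ito, but each of them lost to Varga. No two-step path.

No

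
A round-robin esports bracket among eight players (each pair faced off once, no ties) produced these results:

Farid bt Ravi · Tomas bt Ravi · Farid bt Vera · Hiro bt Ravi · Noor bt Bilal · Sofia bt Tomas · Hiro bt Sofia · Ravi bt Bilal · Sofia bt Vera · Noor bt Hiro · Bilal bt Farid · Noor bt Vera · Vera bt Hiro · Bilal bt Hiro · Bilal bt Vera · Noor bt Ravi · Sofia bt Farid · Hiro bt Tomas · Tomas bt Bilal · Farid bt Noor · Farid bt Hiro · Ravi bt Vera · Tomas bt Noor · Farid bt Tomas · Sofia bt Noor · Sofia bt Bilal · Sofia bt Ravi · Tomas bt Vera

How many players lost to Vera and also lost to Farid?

1

Vera beat: Hiro.
Farid beat: Noor, Hiro, Tomas, Vera, Ravi.
Both beat: Hiro — 1.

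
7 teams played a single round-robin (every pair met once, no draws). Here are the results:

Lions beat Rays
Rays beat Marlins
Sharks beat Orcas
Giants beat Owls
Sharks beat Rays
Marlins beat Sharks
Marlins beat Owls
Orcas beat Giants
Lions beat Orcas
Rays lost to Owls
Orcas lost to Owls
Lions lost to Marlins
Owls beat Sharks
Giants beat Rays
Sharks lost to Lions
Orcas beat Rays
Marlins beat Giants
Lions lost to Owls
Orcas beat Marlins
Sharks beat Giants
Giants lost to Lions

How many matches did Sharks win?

3

Sharks' results: beat Orcas, Giants, Rays; lost to Marlins, Lions, Owls.
That is 3 wins.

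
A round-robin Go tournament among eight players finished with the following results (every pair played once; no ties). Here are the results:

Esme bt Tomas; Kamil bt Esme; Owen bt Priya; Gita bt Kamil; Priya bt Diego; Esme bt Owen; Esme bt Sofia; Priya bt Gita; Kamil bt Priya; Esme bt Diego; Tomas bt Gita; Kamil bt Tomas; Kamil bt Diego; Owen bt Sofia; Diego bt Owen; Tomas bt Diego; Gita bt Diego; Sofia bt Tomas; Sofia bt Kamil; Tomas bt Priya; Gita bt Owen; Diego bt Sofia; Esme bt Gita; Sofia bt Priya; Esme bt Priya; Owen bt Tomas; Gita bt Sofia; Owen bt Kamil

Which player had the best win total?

Win totals: Tomas 3, Esme 6, Sofia 3, Kamil 4, Owen 4, Gita 4, Diego 2, Priya 2.
Esme leads with 6 wins (next highest: 4).

Esme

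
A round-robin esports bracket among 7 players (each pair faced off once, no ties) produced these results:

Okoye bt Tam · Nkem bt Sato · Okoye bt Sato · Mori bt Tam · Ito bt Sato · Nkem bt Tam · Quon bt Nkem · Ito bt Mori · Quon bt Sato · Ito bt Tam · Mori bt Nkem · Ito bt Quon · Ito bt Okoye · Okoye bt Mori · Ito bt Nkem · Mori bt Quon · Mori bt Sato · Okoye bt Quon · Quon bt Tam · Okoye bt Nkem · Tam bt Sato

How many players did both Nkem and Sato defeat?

Nkem beat: Tam, Sato.
Sato beat: no one.
No one was beaten by both.

0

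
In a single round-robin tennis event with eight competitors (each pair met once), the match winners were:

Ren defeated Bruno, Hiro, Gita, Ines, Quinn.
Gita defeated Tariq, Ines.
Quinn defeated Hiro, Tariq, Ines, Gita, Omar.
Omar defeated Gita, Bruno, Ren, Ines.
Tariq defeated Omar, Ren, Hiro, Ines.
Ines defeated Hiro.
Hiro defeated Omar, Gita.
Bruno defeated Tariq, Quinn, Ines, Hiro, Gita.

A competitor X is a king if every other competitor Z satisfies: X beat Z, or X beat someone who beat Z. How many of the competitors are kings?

5

Bruno reaches everyone (king).
Ren reaches everyone (king).
Tariq reaches everyone (king).
Hiro cannot reach Quinn in two steps.
Gita cannot reach Bruno, Quinn in two steps.
Ines cannot reach Bruno, Ren, Tariq, Quinn in two steps.
Omar reaches everyone (king).
Quinn reaches everyone (king).
Kings: Bruno, Ren, Tariq, Omar, Quinn — 5.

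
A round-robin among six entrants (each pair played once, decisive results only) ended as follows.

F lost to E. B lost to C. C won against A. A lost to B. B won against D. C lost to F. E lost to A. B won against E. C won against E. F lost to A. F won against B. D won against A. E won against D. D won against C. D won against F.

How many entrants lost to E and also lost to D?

1

E beat: D, F.
D beat: A, C, F.
Both beat: F — 1.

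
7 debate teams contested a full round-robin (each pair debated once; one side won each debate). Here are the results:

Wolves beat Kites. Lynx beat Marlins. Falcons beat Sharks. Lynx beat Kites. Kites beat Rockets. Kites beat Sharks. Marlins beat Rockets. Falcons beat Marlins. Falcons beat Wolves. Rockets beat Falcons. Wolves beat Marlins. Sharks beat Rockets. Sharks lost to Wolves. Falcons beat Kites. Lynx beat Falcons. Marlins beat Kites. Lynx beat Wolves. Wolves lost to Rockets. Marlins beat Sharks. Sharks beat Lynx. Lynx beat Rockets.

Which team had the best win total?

Lynx

Win totals: Wolves 3, Kites 2, Sharks 2, Falcons 4, Marlins 3, Rockets 2, Lynx 5.
Lynx leads with 5 wins (next highest: 4).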